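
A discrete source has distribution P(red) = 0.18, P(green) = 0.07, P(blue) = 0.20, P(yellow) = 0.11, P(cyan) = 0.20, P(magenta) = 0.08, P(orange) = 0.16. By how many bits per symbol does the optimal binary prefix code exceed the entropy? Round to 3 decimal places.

0.043 bits

Entropy H = −Σ p log₂ p ≈ 2.7074 bits.
Huffman merges: 7/100+2/25→3/20; 11/100+3/20→13/50; 4/25+9/50→17/50; 1/5+1/5→2/5; 13/50+17/50→3/5; 2/5+3/5→1. L = 11/4 ≈ 2.7500.
L − H = 2.7500 − 2.7074 = 0.043 bits.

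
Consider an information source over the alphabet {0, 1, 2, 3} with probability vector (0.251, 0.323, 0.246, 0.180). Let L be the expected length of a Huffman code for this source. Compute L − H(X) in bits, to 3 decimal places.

0.030 bits

Entropy H = −Σ p log₂ p ≈ 1.9702 bits.
Huffman merges: 9/50+123/500→213/500; 251/1000+323/1000→287/500; 213/500+287/500→1. L = 2 ≈ 2.0000.
L − H = 2.0000 − 1.9702 = 0.030 bits.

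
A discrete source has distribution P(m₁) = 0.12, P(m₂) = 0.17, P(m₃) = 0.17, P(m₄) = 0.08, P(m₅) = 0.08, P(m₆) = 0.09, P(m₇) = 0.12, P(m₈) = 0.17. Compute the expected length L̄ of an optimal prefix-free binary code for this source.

Repeatedly combine the two least-probable nodes; the expected code length is the sum of the merged weights.
merge 2/25 + 2/25 → 4/25
merge 9/100 + 3/25 → 21/100
merge 3/25 + 4/25 → 7/25
merge 17/100 + 17/100 → 17/50
merge 17/100 + 21/100 → 19/50
merge 7/25 + 17/50 → 31/50
merge 19/50 + 31/50 → 1
L = 4/25 + 21/100 + 7/25 + 17/50 + 19/50 + 31/50 + 1 = 299/100 = 2.99 bits/symbol.

2.99 bits/symbol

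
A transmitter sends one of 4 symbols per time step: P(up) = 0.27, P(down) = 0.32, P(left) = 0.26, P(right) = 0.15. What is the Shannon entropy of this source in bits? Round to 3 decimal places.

H = −Σ pᵢ log₂ pᵢ.
−0.27·log₂(0.27) = 0.5100
−0.32·log₂(0.32) = 0.5260
−0.26·log₂(0.26) = 0.5053
−0.15·log₂(0.15) = 0.4105
Sum ≈ 1.9519 → 1.952 bits.

1.952 bits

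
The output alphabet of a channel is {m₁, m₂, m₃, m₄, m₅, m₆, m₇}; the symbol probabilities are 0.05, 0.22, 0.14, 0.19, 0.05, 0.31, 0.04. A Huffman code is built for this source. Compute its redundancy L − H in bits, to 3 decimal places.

0.035 bits

Entropy H = −Σ p log₂ p ≈ 2.4747 bits.
Huffman merges: 1/25+1/20→9/100; 1/20+9/100→7/50; 7/50+7/50→7/25; 19/100+11/50→41/100; 7/25+31/100→59/100; 41/100+59/100→1. L = 251/100 ≈ 2.5100.
L − H = 2.5100 − 2.4747 = 0.035 bits.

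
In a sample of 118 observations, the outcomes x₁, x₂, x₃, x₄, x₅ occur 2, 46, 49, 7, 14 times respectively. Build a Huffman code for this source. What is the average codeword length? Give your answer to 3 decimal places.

Probabilities are the counts divided by 118.
Repeatedly combine the two least-probable nodes; the expected code length is the sum of the merged weights.
merge 1/59 + 7/118 → 9/118
merge 9/118 + 7/59 → 23/118
merge 23/118 + 23/59 → 69/118
merge 49/118 + 69/118 → 1
L = 9/118 + 23/118 + 69/118 + 1 = 219/118 ≈ 1.856 bits/symbol.

1.856 bits/symbol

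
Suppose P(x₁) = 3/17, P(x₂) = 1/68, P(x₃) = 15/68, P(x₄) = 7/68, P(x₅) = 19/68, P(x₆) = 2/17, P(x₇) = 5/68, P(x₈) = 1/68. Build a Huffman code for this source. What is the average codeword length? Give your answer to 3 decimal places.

Repeatedly combine the two least-probable nodes; the expected code length is the sum of the merged weights.
merge 1/68 + 1/68 → 1/34
merge 1/34 + 5/68 → 7/68
merge 7/68 + 7/68 → 7/34
merge 2/17 + 3/17 → 5/17
merge 7/34 + 15/68 → 29/68
merge 19/68 + 5/17 → 39/68
merge 29/68 + 39/68 → 1
L = 1/34 + 7/68 + 7/34 + 5/17 + 29/68 + 39/68 + 1 = 179/68 ≈ 2.632 bits/symbol.

2.632 bits/symbol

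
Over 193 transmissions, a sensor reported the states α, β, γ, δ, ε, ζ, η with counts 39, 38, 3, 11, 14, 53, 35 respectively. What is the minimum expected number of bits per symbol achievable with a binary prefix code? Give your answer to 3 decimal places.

Probabilities are the counts divided by 193.
Repeatedly combine the two least-probable nodes; the expected code length is the sum of the merged weights.
merge 3/193 + 11/193 → 14/193
merge 14/193 + 14/193 → 28/193
merge 28/193 + 35/193 → 63/193
merge 38/193 + 39/193 → 77/193
merge 53/193 + 63/193 → 116/193
merge 77/193 + 116/193 → 1
L = 14/193 + 28/193 + 63/193 + 77/193 + 116/193 + 1 = 491/193 ≈ 2.544 bits/symbol.

2.544 bits/symbol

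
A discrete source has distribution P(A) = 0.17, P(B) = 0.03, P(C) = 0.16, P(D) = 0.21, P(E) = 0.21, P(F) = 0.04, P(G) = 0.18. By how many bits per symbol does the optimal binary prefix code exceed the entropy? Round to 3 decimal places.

Entropy H = −Σ p log₂ p ≈ 2.5861 bits.
Huffman merges: 3/100+1/25→7/100; 7/100+4/25→23/100; 17/100+9/50→7/20; 21/100+21/100→21/50; 23/100+7/20→29/50; 21/50+29/50→1. L = 53/20 ≈ 2.6500.
L − H = 2.6500 − 2.5861 = 0.064 bits.

0.064 bits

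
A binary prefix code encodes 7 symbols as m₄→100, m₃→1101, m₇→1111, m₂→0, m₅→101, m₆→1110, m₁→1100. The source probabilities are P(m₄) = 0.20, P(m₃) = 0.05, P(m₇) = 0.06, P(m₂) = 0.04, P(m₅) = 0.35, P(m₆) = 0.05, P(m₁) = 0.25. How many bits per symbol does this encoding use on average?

L̄ = Σ pᵢ·ℓᵢ = 0.20·3 + 0.05·4 + 0.06·4 + 0.04·1 + 0.35·3 + 0.05·4 + 0.25·4 = 3.33 bits/symbol.

3.33 bits/symbol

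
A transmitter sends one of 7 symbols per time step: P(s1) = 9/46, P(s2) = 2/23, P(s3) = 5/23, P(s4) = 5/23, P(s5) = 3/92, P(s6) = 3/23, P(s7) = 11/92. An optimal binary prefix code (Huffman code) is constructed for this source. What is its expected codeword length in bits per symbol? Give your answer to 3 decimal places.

2.685 bits/symbol

Repeatedly combine the two least-probable nodes; the expected code length is the sum of the merged weights.
merge 3/92 + 2/23 → 11/92
merge 11/92 + 11/92 → 11/46
merge 3/23 + 9/46 → 15/46
merge 5/23 + 5/23 → 10/23
merge 11/46 + 15/46 → 13/23
merge 10/23 + 13/23 → 1
L = 11/92 + 11/46 + 15/46 + 10/23 + 13/23 + 1 = 247/92 ≈ 2.685 bits/symbol.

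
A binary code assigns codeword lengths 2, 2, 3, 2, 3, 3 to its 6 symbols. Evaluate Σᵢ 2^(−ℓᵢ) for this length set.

1.125

With common denominator 2^3 = 8: Σ 2^(−ℓᵢ) = 2/8 + 2/8 + 1/8 + 2/8 + 1/8 + 1/8 = 9/8 = 1.125.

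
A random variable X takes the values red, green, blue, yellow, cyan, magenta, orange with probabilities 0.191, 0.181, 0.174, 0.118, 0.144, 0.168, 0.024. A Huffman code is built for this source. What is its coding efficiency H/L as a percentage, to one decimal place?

Entropy H = −Σ p log₂ p ≈ 2.6694 bits.
Huffman merges: 3/125+59/500→71/500; 71/500+18/125→143/500; 21/125+87/500→171/500; 181/1000+191/1000→93/250; 143/500+171/500→157/250; 93/250+157/250→1. L = 277/100 ≈ 2.7700.
Efficiency = H/L = 2.6694/2.7700 = 96.4%.

96.4%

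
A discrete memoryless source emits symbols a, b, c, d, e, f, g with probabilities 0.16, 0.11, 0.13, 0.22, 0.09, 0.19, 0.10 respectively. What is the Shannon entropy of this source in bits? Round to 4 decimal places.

H = −Σ pᵢ log₂ pᵢ.
−0.16·log₂(0.16) = 0.4230
−0.11·log₂(0.11) = 0.3503
−0.13·log₂(0.13) = 0.3826
−0.22·log₂(0.22) = 0.4806
−0.09·log₂(0.09) = 0.3127
−0.19·log₂(0.19) = 0.4552
−0.10·log₂(0.10) = 0.3322
Sum ≈ 2.7366 → 2.7366 bits.

2.7366 bits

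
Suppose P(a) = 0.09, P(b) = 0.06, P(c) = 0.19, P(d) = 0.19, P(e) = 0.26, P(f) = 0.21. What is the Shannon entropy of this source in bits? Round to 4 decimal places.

H = −Σ pᵢ log₂ pᵢ.
−0.09·log₂(0.09) = 0.3127
−0.06·log₂(0.06) = 0.2435
−0.19·log₂(0.19) = 0.4552
−0.19·log₂(0.19) = 0.4552
−0.26·log₂(0.26) = 0.5053
−0.21·log₂(0.21) = 0.4728
Sum ≈ 2.4448 → 2.4448 bits.

2.4448 bits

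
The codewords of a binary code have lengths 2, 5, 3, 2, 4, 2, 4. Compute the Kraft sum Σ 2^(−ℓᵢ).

1.03125

With common denominator 2^5 = 32: Σ 2^(−ℓᵢ) = 8/32 + 1/32 + 4/32 + 8/32 + 2/32 + 8/32 + 2/32 = 33/32 = 1.03125.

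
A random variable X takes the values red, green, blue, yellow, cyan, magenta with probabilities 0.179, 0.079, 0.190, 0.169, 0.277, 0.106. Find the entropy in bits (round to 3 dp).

2.478 bits

H = −Σ pᵢ log₂ pᵢ.
−0.179·log₂(0.179) = 0.4443
−0.079·log₂(0.079) = 0.2893
−0.190·log₂(0.190) = 0.4552
−0.169·log₂(0.169) = 0.4335
−0.277·log₂(0.277) = 0.5130
−0.106·log₂(0.106) = 0.3432
Sum ≈ 2.4785 → 2.478 bits.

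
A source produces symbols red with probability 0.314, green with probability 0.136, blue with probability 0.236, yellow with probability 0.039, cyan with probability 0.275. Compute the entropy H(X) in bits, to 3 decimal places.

2.103 bits

H = −Σ pᵢ log₂ pᵢ.
−0.314·log₂(0.314) = 0.5247
−0.136·log₂(0.136) = 0.3915
−0.236·log₂(0.236) = 0.4916
−0.039·log₂(0.039) = 0.1825
−0.275·log₂(0.275) = 0.5122
Sum ≈ 2.1025 → 2.103 bits.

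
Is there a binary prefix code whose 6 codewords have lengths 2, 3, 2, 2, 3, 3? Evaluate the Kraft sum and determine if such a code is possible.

1.125; no

With common denominator 2^3 = 8: Σ 2^(−ℓᵢ) = 2/8 + 1/8 + 2/8 + 2/8 + 1/8 + 1/8 = 9/8 = 1.125.
Kraft's inequality requires Σ ≤ 1; here Σ = 1.125 > 1, so no such prefix code exists.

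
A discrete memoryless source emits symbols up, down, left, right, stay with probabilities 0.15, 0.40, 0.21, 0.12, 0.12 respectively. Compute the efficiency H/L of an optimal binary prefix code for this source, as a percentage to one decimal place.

97.6%

Entropy H = −Σ p log₂ p ≈ 2.1463 bits.
Huffman merges: 3/25+3/25→6/25; 3/20+21/100→9/25; 6/25+9/25→3/5; 2/5+3/5→1. L = 11/5 ≈ 2.2000.
Efficiency = H/L = 2.1463/2.2000 = 97.6%.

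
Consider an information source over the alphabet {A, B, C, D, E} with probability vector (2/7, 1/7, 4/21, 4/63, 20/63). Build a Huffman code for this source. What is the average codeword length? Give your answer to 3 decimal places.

2.206 bits/symbol

Repeatedly combine the two least-probable nodes; the expected code length is the sum of the merged weights.
merge 4/63 + 1/7 → 13/63
merge 4/21 + 13/63 → 25/63
merge 2/7 + 20/63 → 38/63
merge 25/63 + 38/63 → 1
L = 13/63 + 25/63 + 38/63 + 1 = 139/63 ≈ 2.206 bits/symbol.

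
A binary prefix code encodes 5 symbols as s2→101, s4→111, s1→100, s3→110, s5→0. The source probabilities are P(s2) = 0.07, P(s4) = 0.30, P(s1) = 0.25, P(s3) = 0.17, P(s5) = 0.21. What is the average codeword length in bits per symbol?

L̄ = Σ pᵢ·ℓᵢ = 0.07·3 + 0.30·3 + 0.25·3 + 0.17·3 + 0.21·1 = 2.58 bits/symbol.

2.58 bits/symbol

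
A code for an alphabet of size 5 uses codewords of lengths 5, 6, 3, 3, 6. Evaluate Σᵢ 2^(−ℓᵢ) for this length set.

With common denominator 2^6 = 64: Σ 2^(−ℓᵢ) = 2/64 + 1/64 + 8/64 + 8/64 + 1/64 = 20/64 = 0.3125.

0.3125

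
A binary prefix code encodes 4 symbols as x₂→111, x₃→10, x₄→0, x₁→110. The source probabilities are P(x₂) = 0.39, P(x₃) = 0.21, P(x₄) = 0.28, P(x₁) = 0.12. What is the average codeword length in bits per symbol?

L̄ = Σ pᵢ·ℓᵢ = 0.39·3 + 0.21·2 + 0.28·1 + 0.12·3 = 2.23 bits/symbol.

2.23 bits/symbol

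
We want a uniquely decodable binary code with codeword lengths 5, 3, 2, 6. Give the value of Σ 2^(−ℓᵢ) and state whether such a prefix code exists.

With common denominator 2^6 = 64: Σ 2^(−ℓᵢ) = 2/64 + 8/64 + 16/64 + 1/64 = 27/64 = 0.421875.
Kraft's inequality requires Σ ≤ 1; here Σ = 0.421875 ≤ 1, so such a prefix code exists.

0.421875; yes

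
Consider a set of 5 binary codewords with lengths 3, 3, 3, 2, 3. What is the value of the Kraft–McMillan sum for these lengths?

With common denominator 2^3 = 8: Σ 2^(−ℓᵢ) = 1/8 + 1/8 + 1/8 + 2/8 + 1/8 = 6/8 = 0.75.

0.75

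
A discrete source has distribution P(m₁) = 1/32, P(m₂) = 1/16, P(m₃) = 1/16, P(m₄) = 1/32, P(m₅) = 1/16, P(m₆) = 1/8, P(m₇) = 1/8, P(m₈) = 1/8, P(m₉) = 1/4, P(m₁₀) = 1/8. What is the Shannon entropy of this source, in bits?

3.0625 bits

Each probability is a power of 1/2, so log₂(1/p) is an integer.
H = Σ p·log₂(1/p) = 1/32·5 + 1/16·4 + 1/16·4 + 1/32·5 + 1/16·4 + 1/8·3 + 1/8·3 + 1/8·3 + 1/4·2 + 1/8·3 = 3.0625 bits.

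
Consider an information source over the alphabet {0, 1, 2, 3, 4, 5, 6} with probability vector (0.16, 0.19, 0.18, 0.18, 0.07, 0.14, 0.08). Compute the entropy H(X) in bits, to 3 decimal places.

H = −Σ pᵢ log₂ pᵢ.
−0.16·log₂(0.16) = 0.4230
−0.19·log₂(0.19) = 0.4552
−0.18·log₂(0.18) = 0.4453
−0.18·log₂(0.18) = 0.4453
−0.07·log₂(0.07) = 0.2686
−0.14·log₂(0.14) = 0.3971
−0.08·log₂(0.08) = 0.2915
Sum ≈ 2.7260 → 2.726 bits.

2.726 bits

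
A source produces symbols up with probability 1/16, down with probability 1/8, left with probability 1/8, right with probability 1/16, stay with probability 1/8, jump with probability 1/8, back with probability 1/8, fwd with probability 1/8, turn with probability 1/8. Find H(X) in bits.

3.125 bits

Each probability is a power of 1/2, so log₂(1/p) is an integer.
H = Σ p·log₂(1/p) = 1/16·4 + 1/8·3 + 1/8·3 + 1/16·4 + 1/8·3 + 1/8·3 + 1/8·3 + 1/8·3 + 1/8·3 = 3.125 bits.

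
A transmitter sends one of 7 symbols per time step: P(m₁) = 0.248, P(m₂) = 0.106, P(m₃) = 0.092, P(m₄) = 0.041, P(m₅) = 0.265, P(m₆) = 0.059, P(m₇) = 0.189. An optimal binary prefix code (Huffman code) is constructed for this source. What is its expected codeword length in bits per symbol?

2.587 bits/symbol

Repeatedly combine the two least-probable nodes; the expected code length is the sum of the merged weights.
merge 41/1000 + 59/1000 → 1/10
merge 23/250 + 1/10 → 24/125
merge 53/500 + 189/1000 → 59/200
merge 24/125 + 31/125 → 11/25
merge 53/200 + 59/200 → 14/25
merge 11/25 + 14/25 → 1
L = 1/10 + 24/125 + 59/200 + 11/25 + 14/25 + 1 = 2587/1000 = 2.587 bits/symbol.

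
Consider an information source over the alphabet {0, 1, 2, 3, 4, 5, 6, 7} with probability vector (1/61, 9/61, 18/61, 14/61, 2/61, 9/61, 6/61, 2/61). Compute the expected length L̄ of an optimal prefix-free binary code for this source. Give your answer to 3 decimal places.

Repeatedly combine the two least-probable nodes; the expected code length is the sum of the merged weights.
merge 1/61 + 2/61 → 3/61
merge 2/61 + 3/61 → 5/61
merge 5/61 + 6/61 → 11/61
merge 9/61 + 9/61 → 18/61
merge 11/61 + 14/61 → 25/61
merge 18/61 + 18/61 → 36/61
merge 25/61 + 36/61 → 1
L = 3/61 + 5/61 + 11/61 + 18/61 + 25/61 + 36/61 + 1 = 159/61 ≈ 2.607 bits/symbol.

2.607 bits/symbol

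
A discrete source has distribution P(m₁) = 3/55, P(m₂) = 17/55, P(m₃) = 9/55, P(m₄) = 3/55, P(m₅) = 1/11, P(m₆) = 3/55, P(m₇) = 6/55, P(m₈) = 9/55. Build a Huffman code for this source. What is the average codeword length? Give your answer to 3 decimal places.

2.782 bits/symbol

Repeatedly combine the two least-probable nodes; the expected code length is the sum of the merged weights.
merge 3/55 + 3/55 → 6/55
merge 3/55 + 1/11 → 8/55
merge 6/55 + 6/55 → 12/55
merge 8/55 + 9/55 → 17/55
merge 9/55 + 12/55 → 21/55
merge 17/55 + 17/55 → 34/55
merge 21/55 + 34/55 → 1
L = 6/55 + 8/55 + 12/55 + 17/55 + 21/55 + 34/55 + 1 = 153/55 ≈ 2.782 bits/symbol.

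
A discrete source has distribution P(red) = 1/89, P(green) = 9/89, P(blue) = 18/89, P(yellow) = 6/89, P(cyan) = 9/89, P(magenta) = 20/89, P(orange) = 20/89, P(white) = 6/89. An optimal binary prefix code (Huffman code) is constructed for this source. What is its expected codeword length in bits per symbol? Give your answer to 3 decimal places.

2.775 bits/symbol

Repeatedly combine the two least-probable nodes; the expected code length is the sum of the merged weights.
merge 1/89 + 6/89 → 7/89
merge 6/89 + 7/89 → 13/89
merge 9/89 + 9/89 → 18/89
merge 13/89 + 18/89 → 31/89
merge 18/89 + 20/89 → 38/89
merge 20/89 + 31/89 → 51/89
merge 38/89 + 51/89 → 1
L = 7/89 + 13/89 + 18/89 + 31/89 + 38/89 + 51/89 + 1 = 247/89 ≈ 2.775 bits/symbol.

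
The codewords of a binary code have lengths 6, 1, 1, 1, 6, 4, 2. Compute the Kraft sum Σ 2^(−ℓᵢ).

With common denominator 2^6 = 64: Σ 2^(−ℓᵢ) = 1/64 + 32/64 + 32/64 + 32/64 + 1/64 + 4/64 + 16/64 = 118/64 = 1.84375.

1.84375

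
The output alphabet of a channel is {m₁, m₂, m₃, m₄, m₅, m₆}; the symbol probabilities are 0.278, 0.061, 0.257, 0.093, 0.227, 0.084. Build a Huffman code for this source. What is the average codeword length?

Repeatedly combine the two least-probable nodes; the expected code length is the sum of the merged weights.
merge 61/1000 + 21/250 → 29/200
merge 93/1000 + 29/200 → 119/500
merge 227/1000 + 119/500 → 93/200
merge 257/1000 + 139/500 → 107/200
merge 93/200 + 107/200 → 1
L = 29/200 + 119/500 + 93/200 + 107/200 + 1 = 2383/1000 = 2.383 bits/symbol.

2.383 bits/symbol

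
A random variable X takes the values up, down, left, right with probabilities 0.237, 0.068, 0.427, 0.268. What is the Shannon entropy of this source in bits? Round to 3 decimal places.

H = −Σ pᵢ log₂ pᵢ.
−0.237·log₂(0.237) = 0.4923
−0.068·log₂(0.068) = 0.2637
−0.427·log₂(0.427) = 0.5242
−0.268·log₂(0.268) = 0.5091
Sum ≈ 1.7893 → 1.789 bits.

1.789 bits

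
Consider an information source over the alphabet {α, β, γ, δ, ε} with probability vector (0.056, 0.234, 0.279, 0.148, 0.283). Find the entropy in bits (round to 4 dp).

2.1603 bits

H = −Σ pᵢ log₂ pᵢ.
−0.056·log₂(0.056) = 0.2329
−0.234·log₂(0.234) = 0.4903
−0.279·log₂(0.279) = 0.5138
−0.148·log₂(0.148) = 0.4079
−0.283·log₂(0.283) = 0.5154
Sum ≈ 2.1603 → 2.1603 bits.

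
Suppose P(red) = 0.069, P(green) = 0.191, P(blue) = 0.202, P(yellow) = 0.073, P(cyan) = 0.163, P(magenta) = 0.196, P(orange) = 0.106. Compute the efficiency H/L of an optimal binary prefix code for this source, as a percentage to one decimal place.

98.2%

Entropy H = −Σ p log₂ p ≈ 2.6947 bits.
Huffman merges: 69/1000+73/1000→71/500; 53/500+71/500→31/125; 163/1000+191/1000→177/500; 49/250+101/500→199/500; 31/125+177/500→301/500; 199/500+301/500→1. L = 343/125 ≈ 2.7440.
Efficiency = H/L = 2.6947/2.7440 = 98.2%.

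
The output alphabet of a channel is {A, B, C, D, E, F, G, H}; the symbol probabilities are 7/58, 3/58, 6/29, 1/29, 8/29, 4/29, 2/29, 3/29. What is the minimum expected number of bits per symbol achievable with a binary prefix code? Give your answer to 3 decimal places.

2.759 bits/symbol

Repeatedly combine the two least-probable nodes; the expected code length is the sum of the merged weights.
merge 1/29 + 3/58 → 5/58
merge 2/29 + 5/58 → 9/58
merge 3/29 + 7/58 → 13/58
merge 4/29 + 9/58 → 17/58
merge 6/29 + 13/58 → 25/58
merge 8/29 + 17/58 → 33/58
merge 25/58 + 33/58 → 1
L = 5/58 + 9/58 + 13/58 + 17/58 + 25/58 + 33/58 + 1 = 80/29 ≈ 2.759 bits/symbol.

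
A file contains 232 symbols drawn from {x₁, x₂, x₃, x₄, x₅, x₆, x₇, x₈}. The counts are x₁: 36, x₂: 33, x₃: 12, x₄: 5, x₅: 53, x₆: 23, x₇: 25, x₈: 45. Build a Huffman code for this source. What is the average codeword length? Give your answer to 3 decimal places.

2.823 bits/symbol

Probabilities are the counts divided by 232.
Repeatedly combine the two least-probable nodes; the expected code length is the sum of the merged weights.
merge 5/232 + 3/58 → 17/232
merge 17/232 + 23/232 → 5/29
merge 25/232 + 33/232 → 1/4
merge 9/58 + 5/29 → 19/58
merge 45/232 + 53/232 → 49/116
merge 1/4 + 19/58 → 67/116
merge 49/116 + 67/116 → 1
L = 17/232 + 5/29 + 1/4 + 19/58 + 49/116 + 67/116 + 1 = 655/232 ≈ 2.823 bits/symbol.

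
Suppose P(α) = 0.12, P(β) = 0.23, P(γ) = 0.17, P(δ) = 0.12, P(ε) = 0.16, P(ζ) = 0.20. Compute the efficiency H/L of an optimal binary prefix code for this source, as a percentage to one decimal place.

99.0%

Entropy H = −Σ p log₂ p ≈ 2.5438 bits.
Huffman merges: 3/25+3/25→6/25; 4/25+17/100→33/100; 1/5+23/100→43/100; 6/25+33/100→57/100; 43/100+57/100→1. L = 257/100 ≈ 2.5700.
Efficiency = H/L = 2.5438/2.5700 = 99.0%.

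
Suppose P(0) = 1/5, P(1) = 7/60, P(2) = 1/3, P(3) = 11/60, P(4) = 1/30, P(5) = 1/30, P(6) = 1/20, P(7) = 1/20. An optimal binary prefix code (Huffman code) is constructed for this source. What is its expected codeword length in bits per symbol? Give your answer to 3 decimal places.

Repeatedly combine the two least-probable nodes; the expected code length is the sum of the merged weights.
merge 1/30 + 1/30 → 1/15
merge 1/20 + 1/20 → 1/10
merge 1/15 + 1/10 → 1/6
merge 7/60 + 1/6 → 17/60
merge 11/60 + 1/5 → 23/60
merge 17/60 + 1/3 → 37/60
merge 23/60 + 37/60 → 1
L = 1/15 + 1/10 + 1/6 + 17/60 + 23/60 + 37/60 + 1 = 157/60 ≈ 2.617 bits/symbol.

2.617 bits/symbol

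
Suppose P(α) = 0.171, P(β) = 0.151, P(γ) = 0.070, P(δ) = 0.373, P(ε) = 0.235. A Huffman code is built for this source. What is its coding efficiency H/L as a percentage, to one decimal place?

Entropy H = −Σ p log₂ p ≈ 2.1378 bits.
Huffman merges: 7/100+151/1000→221/1000; 171/1000+221/1000→49/125; 47/200+373/1000→76/125; 49/125+76/125→1. L = 2221/1000 ≈ 2.2210.
Efficiency = H/L = 2.1378/2.2210 = 96.3%.

96.3%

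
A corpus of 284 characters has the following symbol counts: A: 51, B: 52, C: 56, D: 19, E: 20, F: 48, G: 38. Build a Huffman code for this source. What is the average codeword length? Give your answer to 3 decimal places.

Probabilities are the counts divided by 284.
Repeatedly combine the two least-probable nodes; the expected code length is the sum of the merged weights.
merge 19/284 + 5/71 → 39/284
merge 19/142 + 39/284 → 77/284
merge 12/71 + 51/284 → 99/284
merge 13/71 + 14/71 → 27/71
merge 77/284 + 99/284 → 44/71
merge 27/71 + 44/71 → 1
L = 39/284 + 77/284 + 99/284 + 27/71 + 44/71 + 1 = 783/284 ≈ 2.757 bits/symbol.

2.757 bits/symbol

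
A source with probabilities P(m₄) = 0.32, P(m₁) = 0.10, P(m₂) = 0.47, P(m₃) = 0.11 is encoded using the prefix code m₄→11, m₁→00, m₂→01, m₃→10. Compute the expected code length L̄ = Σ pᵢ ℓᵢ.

L̄ = Σ pᵢ·ℓᵢ = 0.32·2 + 0.10·2 + 0.47·2 + 0.11·2 = 2 bits/symbol.

2 bits/symbol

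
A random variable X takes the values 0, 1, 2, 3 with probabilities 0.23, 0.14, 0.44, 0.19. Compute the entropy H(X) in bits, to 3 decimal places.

H = −Σ pᵢ log₂ pᵢ.
−0.23·log₂(0.23) = 0.4877
−0.14·log₂(0.14) = 0.3971
−0.44·log₂(0.44) = 0.5211
−0.19·log₂(0.19) = 0.4552
Sum ≈ 1.8612 → 1.861 bits.

1.861 bits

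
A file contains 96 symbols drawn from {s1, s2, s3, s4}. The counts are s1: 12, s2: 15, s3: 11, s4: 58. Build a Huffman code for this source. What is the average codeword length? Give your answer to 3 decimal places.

1.635 bits/symbol

Probabilities are the counts divided by 96.
Repeatedly combine the two least-probable nodes; the expected code length is the sum of the merged weights.
merge 11/96 + 1/8 → 23/96
merge 5/32 + 23/96 → 19/48
merge 19/48 + 29/48 → 1
L = 23/96 + 19/48 + 1 = 157/96 ≈ 1.635 bits/symbol.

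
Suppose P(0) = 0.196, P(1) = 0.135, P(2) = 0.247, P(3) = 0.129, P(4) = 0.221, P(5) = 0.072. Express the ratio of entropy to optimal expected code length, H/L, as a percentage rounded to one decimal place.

98.1%

Entropy H = −Σ p log₂ p ≈ 2.4849 bits.
Huffman merges: 9/125+129/1000→201/1000; 27/200+49/250→331/1000; 201/1000+221/1000→211/500; 247/1000+331/1000→289/500; 211/500+289/500→1. L = 633/250 ≈ 2.5320.
Efficiency = H/L = 2.4849/2.5320 = 98.1%.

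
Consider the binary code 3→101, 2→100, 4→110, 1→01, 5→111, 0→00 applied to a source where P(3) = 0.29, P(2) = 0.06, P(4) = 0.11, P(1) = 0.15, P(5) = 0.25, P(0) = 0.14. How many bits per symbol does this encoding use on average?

L̄ = Σ pᵢ·ℓᵢ = 0.29·3 + 0.06·3 + 0.11·3 + 0.15·2 + 0.25·3 + 0.14·2 = 2.71 bits/symbol.

2.71 bits/symbol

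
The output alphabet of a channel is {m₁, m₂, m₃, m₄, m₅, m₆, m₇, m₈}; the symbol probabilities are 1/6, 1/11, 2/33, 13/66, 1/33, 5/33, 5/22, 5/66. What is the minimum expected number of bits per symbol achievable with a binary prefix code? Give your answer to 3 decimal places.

2.833 bits/symbol

Repeatedly combine the two least-probable nodes; the expected code length is the sum of the merged weights.
merge 1/33 + 2/33 → 1/11
merge 5/66 + 1/11 → 1/6
merge 1/11 + 5/33 → 8/33
merge 1/6 + 1/6 → 1/3
merge 13/66 + 5/22 → 14/33
merge 8/33 + 1/3 → 19/33
merge 14/33 + 19/33 → 1
L = 1/11 + 1/6 + 8/33 + 1/3 + 14/33 + 19/33 + 1 = 17/6 ≈ 2.833 bits/symbol.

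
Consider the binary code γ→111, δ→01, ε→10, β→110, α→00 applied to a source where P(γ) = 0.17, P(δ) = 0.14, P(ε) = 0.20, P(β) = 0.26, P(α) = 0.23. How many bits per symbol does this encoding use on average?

L̄ = Σ pᵢ·ℓᵢ = 0.17·3 + 0.14·2 + 0.20·2 + 0.26·3 + 0.23·2 = 2.43 bits/symbol.

2.43 bits/symbol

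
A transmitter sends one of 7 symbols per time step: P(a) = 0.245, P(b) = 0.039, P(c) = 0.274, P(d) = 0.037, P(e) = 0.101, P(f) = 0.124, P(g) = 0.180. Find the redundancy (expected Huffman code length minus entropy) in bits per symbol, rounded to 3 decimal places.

Entropy H = −Σ p log₂ p ≈ 2.5202 bits.
Huffman merges: 37/1000+39/1000→19/250; 19/250+101/1000→177/1000; 31/250+177/1000→301/1000; 9/50+49/200→17/40; 137/500+301/1000→23/40; 17/40+23/40→1. L = 1277/500 ≈ 2.5540.
L − H = 2.5540 − 2.5202 = 0.034 bits.

0.034 bits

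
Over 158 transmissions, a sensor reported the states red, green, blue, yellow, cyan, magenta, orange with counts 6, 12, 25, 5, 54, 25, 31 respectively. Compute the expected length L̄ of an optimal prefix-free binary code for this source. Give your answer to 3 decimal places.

2.519 bits/symbol

Probabilities are the counts divided by 158.
Repeatedly combine the two least-probable nodes; the expected code length is the sum of the merged weights.
merge 5/158 + 3/79 → 11/158
merge 11/158 + 6/79 → 23/158
merge 23/158 + 25/158 → 24/79
merge 25/158 + 31/158 → 28/79
merge 24/79 + 27/79 → 51/79
merge 28/79 + 51/79 → 1
L = 11/158 + 23/158 + 24/79 + 28/79 + 51/79 + 1 = 199/79 ≈ 2.519 bits/symbol.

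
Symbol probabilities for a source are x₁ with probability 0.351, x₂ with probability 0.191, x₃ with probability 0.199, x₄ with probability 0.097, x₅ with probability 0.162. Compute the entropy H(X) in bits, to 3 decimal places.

2.202 bits

H = −Σ pᵢ log₂ pᵢ.
−0.351·log₂(0.351) = 0.5302
−0.191·log₂(0.191) = 0.4562
−0.199·log₂(0.199) = 0.4635
−0.097·log₂(0.097) = 0.3265
−0.162·log₂(0.162) = 0.4254
Sum ≈ 2.2017 → 2.202 bits.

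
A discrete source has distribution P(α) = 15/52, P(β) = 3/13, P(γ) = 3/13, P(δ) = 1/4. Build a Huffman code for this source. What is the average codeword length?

Repeatedly combine the two least-probable nodes; the expected code length is the sum of the merged weights.
merge 3/13 + 3/13 → 6/13
merge 1/4 + 15/52 → 7/13
merge 6/13 + 7/13 → 1
L = 6/13 + 7/13 + 1 = 2 bits/symbol.

2 bits/symbol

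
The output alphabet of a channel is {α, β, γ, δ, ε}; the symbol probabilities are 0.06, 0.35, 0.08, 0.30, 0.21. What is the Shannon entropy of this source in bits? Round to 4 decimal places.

H = −Σ pᵢ log₂ pᵢ.
−0.06·log₂(0.06) = 0.2435
−0.35·log₂(0.35) = 0.5301
−0.08·log₂(0.08) = 0.2915
−0.30·log₂(0.30) = 0.5211
−0.21·log₂(0.21) = 0.4728
Sum ≈ 2.0591 → 2.0591 bits.

2.0591 bits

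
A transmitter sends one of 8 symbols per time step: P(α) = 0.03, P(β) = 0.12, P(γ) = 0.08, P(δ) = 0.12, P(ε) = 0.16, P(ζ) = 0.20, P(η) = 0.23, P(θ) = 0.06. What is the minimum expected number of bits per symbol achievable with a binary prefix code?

Repeatedly combine the two least-probable nodes; the expected code length is the sum of the merged weights.
merge 3/100 + 3/50 → 9/100
merge 2/25 + 9/100 → 17/100
merge 3/25 + 3/25 → 6/25
merge 4/25 + 17/100 → 33/100
merge 1/5 + 23/100 → 43/100
merge 6/25 + 33/100 → 57/100
merge 43/100 + 57/100 → 1
L = 9/100 + 17/100 + 6/25 + 33/100 + 43/100 + 57/100 + 1 = 283/100 = 2.83 bits/symbol.

2.83 bits/symbol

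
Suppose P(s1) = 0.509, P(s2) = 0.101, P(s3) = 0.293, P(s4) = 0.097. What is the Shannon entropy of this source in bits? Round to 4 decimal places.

1.6754 bits

H = −Σ pᵢ log₂ pᵢ.
−0.509·log₂(0.509) = 0.4959
−0.101·log₂(0.101) = 0.3341
−0.293·log₂(0.293) = 0.5189
−0.097·log₂(0.097) = 0.3265
Sum ≈ 1.6754 → 1.6754 bits.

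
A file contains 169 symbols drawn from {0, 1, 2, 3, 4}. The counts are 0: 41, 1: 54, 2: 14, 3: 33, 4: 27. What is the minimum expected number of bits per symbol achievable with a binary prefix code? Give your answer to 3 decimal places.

Probabilities are the counts divided by 169.
Repeatedly combine the two least-probable nodes; the expected code length is the sum of the merged weights.
merge 14/169 + 27/169 → 41/169
merge 33/169 + 41/169 → 74/169
merge 41/169 + 54/169 → 95/169
merge 74/169 + 95/169 → 1
L = 41/169 + 74/169 + 95/169 + 1 = 379/169 ≈ 2.243 bits/symbol.

2.243 bits/symbol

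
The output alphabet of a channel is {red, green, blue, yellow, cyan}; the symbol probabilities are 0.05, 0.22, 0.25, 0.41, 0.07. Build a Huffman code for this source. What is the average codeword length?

2.05 bits/symbol

Repeatedly combine the two least-probable nodes; the expected code length is the sum of the merged weights.
merge 1/20 + 7/100 → 3/25
merge 3/25 + 11/50 → 17/50
merge 1/4 + 17/50 → 59/100
merge 41/100 + 59/100 → 1
L = 3/25 + 17/50 + 59/100 + 1 = 41/20 = 2.05 bits/symbol.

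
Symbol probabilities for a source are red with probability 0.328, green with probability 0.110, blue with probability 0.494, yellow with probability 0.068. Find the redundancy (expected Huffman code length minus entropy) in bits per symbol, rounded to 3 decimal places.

0.040 bits

Entropy H = −Σ p log₂ p ≈ 1.6441 bits.
Huffman merges: 17/250+11/100→89/500; 89/500+41/125→253/500; 247/500+253/500→1. L = 421/250 ≈ 1.6840.
L − H = 1.6840 − 1.6441 = 0.040 bits.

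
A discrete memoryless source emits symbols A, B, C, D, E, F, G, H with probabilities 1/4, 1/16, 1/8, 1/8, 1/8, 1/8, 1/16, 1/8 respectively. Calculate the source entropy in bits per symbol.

2.875 bits

Each probability is a power of 1/2, so log₂(1/p) is an integer.
H = Σ p·log₂(1/p) = 1/4·2 + 1/16·4 + 1/8·3 + 1/8·3 + 1/8·3 + 1/8·3 + 1/16·4 + 1/8·3 = 2.875 bits.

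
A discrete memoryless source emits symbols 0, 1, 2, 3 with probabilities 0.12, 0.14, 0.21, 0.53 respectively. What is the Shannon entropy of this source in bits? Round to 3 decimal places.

H = −Σ pᵢ log₂ pᵢ.
−0.12·log₂(0.12) = 0.3671
−0.14·log₂(0.14) = 0.3971
−0.21·log₂(0.21) = 0.4728
−0.53·log₂(0.53) = 0.4854
Sum ≈ 1.7224 → 1.722 bits.

1.722 bits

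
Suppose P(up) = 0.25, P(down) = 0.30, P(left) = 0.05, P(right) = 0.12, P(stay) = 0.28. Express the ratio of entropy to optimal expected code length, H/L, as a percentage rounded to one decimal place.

97.6%

Entropy H = −Σ p log₂ p ≈ 2.1185 bits.
Huffman merges: 1/20+3/25→17/100; 17/100+1/4→21/50; 7/25+3/10→29/50; 21/50+29/50→1. L = 217/100 ≈ 2.1700.
Efficiency = H/L = 2.1185/2.1700 = 97.6%.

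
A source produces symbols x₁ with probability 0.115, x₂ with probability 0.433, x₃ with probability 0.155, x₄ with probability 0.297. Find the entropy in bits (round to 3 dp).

1.819 bits

H = −Σ pᵢ log₂ pᵢ.
−0.115·log₂(0.115) = 0.3588
−0.433·log₂(0.433) = 0.5229
−0.155·log₂(0.155) = 0.4169
−0.297·log₂(0.297) = 0.5202
Sum ≈ 1.8188 → 1.819 bits.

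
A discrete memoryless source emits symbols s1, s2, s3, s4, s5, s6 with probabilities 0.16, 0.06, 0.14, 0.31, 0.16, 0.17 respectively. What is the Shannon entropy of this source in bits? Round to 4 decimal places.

2.4451 bits

H = −Σ pᵢ log₂ pᵢ.
−0.16·log₂(0.16) = 0.4230
−0.06·log₂(0.06) = 0.2435
−0.14·log₂(0.14) = 0.3971
−0.31·log₂(0.31) = 0.5238
−0.16·log₂(0.16) = 0.4230
−0.17·log₂(0.17) = 0.4346
Sum ≈ 2.4451 → 2.4451 bits.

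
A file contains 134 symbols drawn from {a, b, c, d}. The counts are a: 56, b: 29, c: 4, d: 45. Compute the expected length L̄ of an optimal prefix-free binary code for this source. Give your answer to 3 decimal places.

Probabilities are the counts divided by 134.
Repeatedly combine the two least-probable nodes; the expected code length is the sum of the merged weights.
merge 2/67 + 29/134 → 33/134
merge 33/134 + 45/134 → 39/67
merge 28/67 + 39/67 → 1
L = 33/134 + 39/67 + 1 = 245/134 ≈ 1.828 bits/symbol.

1.828 bits/symbol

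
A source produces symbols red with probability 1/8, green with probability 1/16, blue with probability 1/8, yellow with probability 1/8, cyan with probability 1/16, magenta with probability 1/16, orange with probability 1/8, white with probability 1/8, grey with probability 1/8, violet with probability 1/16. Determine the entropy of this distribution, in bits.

Each probability is a power of 1/2, so log₂(1/p) is an integer.
H = Σ p·log₂(1/p) = 1/8·3 + 1/16·4 + 1/8·3 + 1/8·3 + 1/16·4 + 1/16·4 + 1/8·3 + 1/8·3 + 1/8·3 + 1/16·4 = 3.25 bits.

3.25 bits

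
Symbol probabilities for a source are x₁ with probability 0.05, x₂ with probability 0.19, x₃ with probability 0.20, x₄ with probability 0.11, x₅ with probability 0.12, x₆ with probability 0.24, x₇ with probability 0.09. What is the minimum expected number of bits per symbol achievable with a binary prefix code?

2.7 bits/symbol

Repeatedly combine the two least-probable nodes; the expected code length is the sum of the merged weights.
merge 1/20 + 9/100 → 7/50
merge 11/100 + 3/25 → 23/100
merge 7/50 + 19/100 → 33/100
merge 1/5 + 23/100 → 43/100
merge 6/25 + 33/100 → 57/100
merge 43/100 + 57/100 → 1
L = 7/50 + 23/100 + 33/100 + 43/100 + 57/100 + 1 = 27/10 = 2.7 bits/symbol.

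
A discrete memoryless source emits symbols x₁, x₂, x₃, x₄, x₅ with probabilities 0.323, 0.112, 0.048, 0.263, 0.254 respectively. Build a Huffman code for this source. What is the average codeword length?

Repeatedly combine the two least-probable nodes; the expected code length is the sum of the merged weights.
merge 6/125 + 14/125 → 4/25
merge 4/25 + 127/500 → 207/500
merge 263/1000 + 323/1000 → 293/500
merge 207/500 + 293/500 → 1
L = 4/25 + 207/500 + 293/500 + 1 = 54/25 = 2.16 bits/symbol.

2.16 bits/symbol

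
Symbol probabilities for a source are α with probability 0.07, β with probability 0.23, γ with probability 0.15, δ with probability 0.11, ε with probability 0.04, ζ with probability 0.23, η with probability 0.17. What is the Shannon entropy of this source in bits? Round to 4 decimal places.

H = −Σ pᵢ log₂ pᵢ.
−0.07·log₂(0.07) = 0.2686
−0.23·log₂(0.23) = 0.4877
−0.15·log₂(0.15) = 0.4105
−0.11·log₂(0.11) = 0.3503
−0.04·log₂(0.04) = 0.1858
−0.23·log₂(0.23) = 0.4877
−0.17·log₂(0.17) = 0.4346
Sum ≈ 2.6251 → 2.6251 bits.

2.6251 bits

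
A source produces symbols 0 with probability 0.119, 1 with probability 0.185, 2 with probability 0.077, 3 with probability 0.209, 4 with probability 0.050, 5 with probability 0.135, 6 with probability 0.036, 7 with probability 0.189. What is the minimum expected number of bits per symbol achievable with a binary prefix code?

2.851 bits/symbol

Repeatedly combine the two least-probable nodes; the expected code length is the sum of the merged weights.
merge 9/250 + 1/20 → 43/500
merge 77/1000 + 43/500 → 163/1000
merge 119/1000 + 27/200 → 127/500
merge 163/1000 + 37/200 → 87/250
merge 189/1000 + 209/1000 → 199/500
merge 127/500 + 87/250 → 301/500
merge 199/500 + 301/500 → 1
L = 43/500 + 163/1000 + 127/500 + 87/250 + 199/500 + 301/500 + 1 = 2851/1000 = 2.851 bits/symbol.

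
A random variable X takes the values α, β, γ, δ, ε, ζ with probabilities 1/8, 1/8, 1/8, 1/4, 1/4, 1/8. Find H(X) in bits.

Each probability is a power of 1/2, so log₂(1/p) is an integer.
H = Σ p·log₂(1/p) = 1/8·3 + 1/8·3 + 1/8·3 + 1/4·2 + 1/4·2 + 1/8·3 = 2.5 bits.

2.5 bits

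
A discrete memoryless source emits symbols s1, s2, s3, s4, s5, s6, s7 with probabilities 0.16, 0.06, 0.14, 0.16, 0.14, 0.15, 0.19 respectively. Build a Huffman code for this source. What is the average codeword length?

2.81 bits/symbol

Repeatedly combine the two least-probable nodes; the expected code length is the sum of the merged weights.
merge 3/50 + 7/50 → 1/5
merge 7/50 + 3/20 → 29/100
merge 4/25 + 4/25 → 8/25
merge 19/100 + 1/5 → 39/100
merge 29/100 + 8/25 → 61/100
merge 39/100 + 61/100 → 1
L = 1/5 + 29/100 + 8/25 + 39/100 + 61/100 + 1 = 281/100 = 2.81 bits/symbol.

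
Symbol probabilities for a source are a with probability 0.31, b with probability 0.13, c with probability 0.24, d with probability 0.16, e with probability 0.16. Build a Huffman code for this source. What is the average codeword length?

Repeatedly combine the two least-probable nodes; the expected code length is the sum of the merged weights.
merge 13/100 + 4/25 → 29/100
merge 4/25 + 6/25 → 2/5
merge 29/100 + 31/100 → 3/5
merge 2/5 + 3/5 → 1
L = 29/100 + 2/5 + 3/5 + 1 = 229/100 = 2.29 bits/symbol.

2.29 bits/symbol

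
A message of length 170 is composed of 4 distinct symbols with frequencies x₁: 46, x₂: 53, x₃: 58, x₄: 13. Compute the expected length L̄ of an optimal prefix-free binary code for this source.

2 bits/symbol

Probabilities are the counts divided by 170.
Repeatedly combine the two least-probable nodes; the expected code length is the sum of the merged weights.
merge 13/170 + 23/85 → 59/170
merge 53/170 + 29/85 → 111/170
merge 59/170 + 111/170 → 1
L = 59/170 + 111/170 + 1 = 2 bits/symbol.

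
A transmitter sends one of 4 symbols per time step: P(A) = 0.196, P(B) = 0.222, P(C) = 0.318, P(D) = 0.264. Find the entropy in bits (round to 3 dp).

H = −Σ pᵢ log₂ pᵢ.
−0.196·log₂(0.196) = 0.4608
−0.222·log₂(0.222) = 0.4820
−0.318·log₂(0.318) = 0.5256
−0.264·log₂(0.264) = 0.5072
Sum ≈ 1.9757 → 1.976 bits.

1.976 bits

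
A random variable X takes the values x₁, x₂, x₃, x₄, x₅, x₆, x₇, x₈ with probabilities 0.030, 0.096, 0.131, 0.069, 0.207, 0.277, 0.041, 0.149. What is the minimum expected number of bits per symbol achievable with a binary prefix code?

2.727 bits/symbol

Repeatedly combine the two least-probable nodes; the expected code length is the sum of the merged weights.
merge 3/100 + 41/1000 → 71/1000
merge 69/1000 + 71/1000 → 7/50
merge 12/125 + 131/1000 → 227/1000
merge 7/50 + 149/1000 → 289/1000
merge 207/1000 + 227/1000 → 217/500
merge 277/1000 + 289/1000 → 283/500
merge 217/500 + 283/500 → 1
L = 71/1000 + 7/50 + 227/1000 + 289/1000 + 217/500 + 283/500 + 1 = 2727/1000 = 2.727 bits/symbol.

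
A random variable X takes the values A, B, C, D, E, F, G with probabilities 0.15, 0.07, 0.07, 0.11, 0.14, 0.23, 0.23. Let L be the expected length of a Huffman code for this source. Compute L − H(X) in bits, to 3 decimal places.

Entropy H = −Σ p log₂ p ≈ 2.6704 bits.
Huffman merges: 7/100+7/100→7/50; 11/100+7/50→1/4; 7/50+3/20→29/100; 23/100+23/100→23/50; 1/4+29/100→27/50; 23/50+27/50→1. L = 67/25 ≈ 2.6800.
L − H = 2.6800 − 2.6704 = 0.010 bits.

0.010 bits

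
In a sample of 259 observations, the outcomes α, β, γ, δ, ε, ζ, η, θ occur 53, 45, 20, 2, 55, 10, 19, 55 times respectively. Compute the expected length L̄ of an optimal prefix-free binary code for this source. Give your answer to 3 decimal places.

2.734 bits/symbol

Probabilities are the counts divided by 259.
Repeatedly combine the two least-probable nodes; the expected code length is the sum of the merged weights.
merge 2/259 + 10/259 → 12/259
merge 12/259 + 19/259 → 31/259
merge 20/259 + 31/259 → 51/259
merge 45/259 + 51/259 → 96/259
merge 53/259 + 55/259 → 108/259
merge 55/259 + 96/259 → 151/259
merge 108/259 + 151/259 → 1
L = 12/259 + 31/259 + 51/259 + 96/259 + 108/259 + 151/259 + 1 = 708/259 ≈ 2.734 bits/symbol.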